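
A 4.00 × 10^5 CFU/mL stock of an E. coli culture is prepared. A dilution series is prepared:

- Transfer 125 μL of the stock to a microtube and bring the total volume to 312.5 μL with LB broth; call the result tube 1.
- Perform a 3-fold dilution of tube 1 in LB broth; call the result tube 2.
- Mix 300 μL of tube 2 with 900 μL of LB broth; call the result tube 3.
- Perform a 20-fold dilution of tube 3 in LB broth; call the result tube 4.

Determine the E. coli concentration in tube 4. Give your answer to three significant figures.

Step 1: 125 μL brought to 312.5 μL → factor 312.5/125 = 2.5
Step 2: 3-fold → factor 3
Step 3: 300 μL + 900 μL = 1200 μL total → factor 1200/300 = 4
Step 4: 20-fold → factor 20
Overall dilution factor = 2.5 × 3 × 4 × 20 = 600
Final = 4.00 × 10^5 CFU/mL / 600 = 667 CFU/mL

667 CFU/mL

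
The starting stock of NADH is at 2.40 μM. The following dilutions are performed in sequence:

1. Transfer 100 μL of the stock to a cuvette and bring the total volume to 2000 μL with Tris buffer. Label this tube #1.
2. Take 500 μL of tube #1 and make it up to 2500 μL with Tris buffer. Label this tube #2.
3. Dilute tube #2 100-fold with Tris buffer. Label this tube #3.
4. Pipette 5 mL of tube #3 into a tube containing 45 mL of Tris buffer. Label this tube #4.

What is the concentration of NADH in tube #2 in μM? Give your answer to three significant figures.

0.0240 μM

Step 1: 100 μL brought to 2000 μL → factor 2000/100 = 20
Step 2: 500 μL brought to 2500 μL → factor 2500/500 = 5
Dilution factor through tube #2 = 20 × 5 = 100
[tube #2] = 2.40 μM / 100 = 0.0240 μM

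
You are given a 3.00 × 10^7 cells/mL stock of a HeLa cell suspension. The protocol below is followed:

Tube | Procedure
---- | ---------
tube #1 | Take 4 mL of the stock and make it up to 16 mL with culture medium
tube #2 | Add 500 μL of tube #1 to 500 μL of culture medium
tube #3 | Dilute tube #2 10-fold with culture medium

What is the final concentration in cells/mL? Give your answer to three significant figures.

3.75 × 10^5 cells/mL

Step 1: 4 mL brought to 16 mL → factor 16/4 = 4
Step 2: 500 μL + 500 μL = 1000 μL total → factor 1000/500 = 2
Step 3: 10-fold → factor 10
Overall dilution factor = 4 × 2 × 10 = 80
Final = 3.00 × 10^7 cells/mL / 80 = 3.75 × 10^5 cells/mL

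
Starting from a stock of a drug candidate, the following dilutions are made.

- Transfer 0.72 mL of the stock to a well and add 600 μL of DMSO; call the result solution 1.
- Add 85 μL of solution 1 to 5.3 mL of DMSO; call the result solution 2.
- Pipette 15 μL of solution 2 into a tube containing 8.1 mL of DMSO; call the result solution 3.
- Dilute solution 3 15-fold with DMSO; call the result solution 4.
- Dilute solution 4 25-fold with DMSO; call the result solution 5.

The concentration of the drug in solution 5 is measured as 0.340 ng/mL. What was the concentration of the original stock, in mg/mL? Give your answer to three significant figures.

Step 1: 0.72 mL + 600 μL = 1.32 mL total → factor 1.32/0.72 = 1.8333
Step 2: 85 μL + 5.3 mL = 5385 μL total → factor 5385/85 = 63.353
Step 3: 15 μL + 8.1 mL = 8115 μL total → factor 8115/15 = 541
Step 4: 15-fold → factor 15
Step 5: 25-fold → factor 25
Overall dilution factor = 1.8333 × 63.353 × 541 × 15 × 25 = 2.3563 × 10^7
Stock = 0.340 ng/mL × 2.3563 × 10^7 = 8.012 × 10^6 ng/mL = 8.01 mg/mL

8.01 mg/mL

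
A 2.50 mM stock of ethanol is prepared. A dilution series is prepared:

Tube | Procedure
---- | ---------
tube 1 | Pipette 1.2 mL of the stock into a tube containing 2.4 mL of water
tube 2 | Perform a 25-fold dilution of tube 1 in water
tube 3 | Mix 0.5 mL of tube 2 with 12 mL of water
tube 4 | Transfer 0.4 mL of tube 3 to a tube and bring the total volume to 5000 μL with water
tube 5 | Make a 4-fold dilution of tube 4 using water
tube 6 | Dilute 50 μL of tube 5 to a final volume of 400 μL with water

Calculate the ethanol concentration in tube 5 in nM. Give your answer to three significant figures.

Step 1: 1.2 mL + 2.4 mL = 3.6 mL total → factor 3.6/1.2 = 3
Step 2: 25-fold → factor 25
Step 3: 0.5 mL + 12 mL = 12.5 mL total → factor 12.5/0.5 = 25
Step 4: 0.4 mL brought to 5000 μL → factor 5/0.4 = 12.5
Step 5: 4-fold → factor 4
Dilution factor through tube 5 = 3 × 25 × 25 × 12.5 × 4 = 93750
[tube 5] = 2.50 mM / 93750 = 2.667 × 10^-5 mM = 26.7 nM

26.7 nM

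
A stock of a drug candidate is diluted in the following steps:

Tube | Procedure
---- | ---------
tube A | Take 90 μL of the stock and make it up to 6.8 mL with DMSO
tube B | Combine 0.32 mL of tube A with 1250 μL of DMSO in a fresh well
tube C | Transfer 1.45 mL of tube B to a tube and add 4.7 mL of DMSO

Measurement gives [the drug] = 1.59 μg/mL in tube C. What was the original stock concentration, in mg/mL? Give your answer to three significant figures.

2.50 mg/mL

Step 1: 90 μL brought to 6.8 mL → factor 6800/90 = 75.556
Step 2: 0.32 mL + 1250 μL = 1.57 mL total → factor 1.57/0.32 = 4.9062
Step 3: 1.45 mL + 4.7 mL = 6.15 mL total → factor 6.15/1.45 = 4.2414
Overall dilution factor = 75.556 × 4.9062 × 4.2414 = 1572.3
Stock = 1.59 μg/mL × 1572.3 = 2500 μg/mL = 2.50 mg/mL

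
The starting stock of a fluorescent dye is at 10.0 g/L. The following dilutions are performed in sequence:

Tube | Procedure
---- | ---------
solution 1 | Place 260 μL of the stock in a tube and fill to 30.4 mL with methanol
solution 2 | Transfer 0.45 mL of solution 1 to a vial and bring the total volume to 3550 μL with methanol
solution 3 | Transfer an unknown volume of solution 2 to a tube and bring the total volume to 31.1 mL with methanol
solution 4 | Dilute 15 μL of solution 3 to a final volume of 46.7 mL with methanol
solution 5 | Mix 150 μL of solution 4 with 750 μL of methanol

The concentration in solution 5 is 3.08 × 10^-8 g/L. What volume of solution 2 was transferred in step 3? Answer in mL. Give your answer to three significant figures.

1.65 mL

Step 1: 260 μL brought to 30.4 mL → factor 30400/260 = 116.92
Step 2: 0.45 mL brought to 3550 μL → factor 3.55/0.45 = 7.8889
Step 3: v brought to 31.1 mL → factor = 31.1 mL/v
Step 4: 15 μL brought to 46.7 mL → factor 46700/15 = 3113.3
Step 5: 150 μL + 750 μL = 900 μL total → factor 900/150 = 6
Product of known-step factors = 1.723 × 10^7
Overall factor = 10.0 g/L / (3.08 × 10^-8 g/L) = 3.2468 × 10^8
Step-3 factor = 3.2468 × 10^8 / 1.723 × 10^7 = 18.843
v = 31.1 mL / 18.843 = 1.65 mL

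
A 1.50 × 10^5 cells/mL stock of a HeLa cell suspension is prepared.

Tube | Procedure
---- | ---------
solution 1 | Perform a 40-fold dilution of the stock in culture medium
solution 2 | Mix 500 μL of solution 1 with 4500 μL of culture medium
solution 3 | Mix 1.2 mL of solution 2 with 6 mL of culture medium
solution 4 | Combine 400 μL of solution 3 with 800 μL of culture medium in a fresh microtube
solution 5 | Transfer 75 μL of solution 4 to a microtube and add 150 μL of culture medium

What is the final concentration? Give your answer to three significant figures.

6.94 cells/mL

Step 1: 40-fold → factor 40
Step 2: 500 μL + 4500 μL = 5000 μL total → factor 5000/500 = 10
Step 3: 1.2 mL + 6 mL = 7.2 mL total → factor 7.2/1.2 = 6
Step 4: 400 μL + 800 μL = 1200 μL total → factor 1200/400 = 3
Step 5: 75 μL + 150 μL = 225 μL total → factor 225/75 = 3
Overall dilution factor = 40 × 10 × 6 × 3 × 3 = 21600
Final = 1.50 × 10^5 cells/mL / 21600 = 6.94 cells/mL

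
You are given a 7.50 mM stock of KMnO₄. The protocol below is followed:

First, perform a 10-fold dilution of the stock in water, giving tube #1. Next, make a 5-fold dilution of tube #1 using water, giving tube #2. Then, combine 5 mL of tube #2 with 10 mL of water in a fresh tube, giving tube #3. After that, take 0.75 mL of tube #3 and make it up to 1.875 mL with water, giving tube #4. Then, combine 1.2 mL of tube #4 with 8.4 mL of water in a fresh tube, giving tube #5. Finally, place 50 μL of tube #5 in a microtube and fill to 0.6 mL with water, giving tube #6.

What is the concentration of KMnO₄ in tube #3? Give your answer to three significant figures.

0.0500 mM

Step 1: 10-fold → factor 10
Step 2: 5-fold → factor 5
Step 3: 5 mL + 10 mL = 15 mL total → factor 15/5 = 3
Dilution factor through tube #3 = 10 × 5 × 3 = 150
[tube #3] = 7.50 mM / 150 = 0.0500 mM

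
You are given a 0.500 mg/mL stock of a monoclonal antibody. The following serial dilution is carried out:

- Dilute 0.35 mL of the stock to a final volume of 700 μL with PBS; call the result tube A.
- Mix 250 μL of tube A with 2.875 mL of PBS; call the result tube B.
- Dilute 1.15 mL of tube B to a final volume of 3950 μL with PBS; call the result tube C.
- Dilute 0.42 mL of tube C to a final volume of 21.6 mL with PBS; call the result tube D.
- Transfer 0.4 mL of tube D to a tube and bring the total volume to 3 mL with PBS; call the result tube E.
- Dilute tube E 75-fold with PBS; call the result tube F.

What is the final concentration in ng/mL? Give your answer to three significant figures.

0.201 ng/mL

Step 1: 0.35 mL brought to 700 μL → factor 0.7/0.35 = 2
Step 2: 250 μL + 2.875 mL = 3125 μL total → factor 3125/250 = 12.5
Step 3: 1.15 mL brought to 3950 μL → factor 3.95/1.15 = 3.4348
Step 4: 0.42 mL brought to 21.6 mL → factor 21.6/0.42 = 51.429
Step 5: 0.4 mL brought to 3 mL → factor 3/0.4 = 7.5
Step 6: 75-fold → factor 75
Overall dilution factor = 2 × 12.5 × 3.4348 × 51.429 × 7.5 × 75 = 2.4841 × 10^6
Final = 0.500 mg/mL / 2.4841 × 10^6 = 2.013 × 10^-7 mg/mL = 0.201 ng/mL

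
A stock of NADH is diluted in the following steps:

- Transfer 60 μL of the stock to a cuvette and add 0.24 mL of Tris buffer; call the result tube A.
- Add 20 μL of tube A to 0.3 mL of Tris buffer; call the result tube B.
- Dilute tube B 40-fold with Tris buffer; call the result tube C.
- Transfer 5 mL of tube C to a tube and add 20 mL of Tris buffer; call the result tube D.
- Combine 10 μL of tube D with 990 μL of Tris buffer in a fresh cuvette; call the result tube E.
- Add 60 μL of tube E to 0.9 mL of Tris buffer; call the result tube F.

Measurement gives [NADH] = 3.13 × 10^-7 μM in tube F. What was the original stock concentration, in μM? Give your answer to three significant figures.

8.01 μM

Step 1: 60 μL + 0.24 mL = 300 μL total → factor 300/60 = 5
Step 2: 20 μL + 0.3 mL = 320 μL total → factor 320/20 = 16
Step 3: 40-fold → factor 40
Step 4: 5 mL + 20 mL = 25 mL total → factor 25/5 = 5
Step 5: 10 μL + 990 μL = 1000 μL total → factor 1000/10 = 100
Step 6: 60 μL + 0.9 mL = 960 μL total → factor 960/60 = 16
Overall dilution factor = 5 × 16 × 40 × 5 × 100 × 16 = 2.56 × 10^7
Stock = 3.13 × 10^-7 μM × 2.56 × 10^7 = 8.01 μM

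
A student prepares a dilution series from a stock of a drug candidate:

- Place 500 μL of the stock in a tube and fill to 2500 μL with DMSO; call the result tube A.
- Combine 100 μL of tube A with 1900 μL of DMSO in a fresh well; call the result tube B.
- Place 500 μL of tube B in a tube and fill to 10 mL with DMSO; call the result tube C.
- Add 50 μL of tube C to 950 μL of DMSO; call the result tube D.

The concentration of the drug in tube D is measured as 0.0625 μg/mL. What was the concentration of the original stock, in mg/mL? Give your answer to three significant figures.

Step 1: 500 μL brought to 2500 μL → factor 2500/500 = 5
Step 2: 100 μL + 1900 μL = 2000 μL total → factor 2000/100 = 20
Step 3: 500 μL brought to 10 mL → factor 10000/500 = 20
Step 4: 50 μL + 950 μL = 1000 μL total → factor 1000/50 = 20
Overall dilution factor = 5 × 20 × 20 × 20 = 40000
Stock = 0.0625 μg/mL × 40000 = 2500 μg/mL = 2.50 mg/mL

2.50 mg/mL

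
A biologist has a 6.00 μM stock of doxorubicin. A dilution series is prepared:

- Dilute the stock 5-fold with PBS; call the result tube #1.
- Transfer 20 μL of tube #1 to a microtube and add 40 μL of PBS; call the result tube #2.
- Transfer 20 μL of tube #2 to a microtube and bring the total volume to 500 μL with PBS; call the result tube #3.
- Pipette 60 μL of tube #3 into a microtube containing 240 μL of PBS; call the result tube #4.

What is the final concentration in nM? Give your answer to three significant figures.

3.20 nM

Step 1: 5-fold → factor 5
Step 2: 20 μL + 40 μL = 60 μL total → factor 60/20 = 3
Step 3: 20 μL brought to 500 μL → factor 500/20 = 25
Step 4: 60 μL + 240 μL = 300 μL total → factor 300/60 = 5
Overall dilution factor = 5 × 3 × 25 × 5 = 1875
Final = 6.00 μM / 1875 = 0.003200 μM = 3.20 nM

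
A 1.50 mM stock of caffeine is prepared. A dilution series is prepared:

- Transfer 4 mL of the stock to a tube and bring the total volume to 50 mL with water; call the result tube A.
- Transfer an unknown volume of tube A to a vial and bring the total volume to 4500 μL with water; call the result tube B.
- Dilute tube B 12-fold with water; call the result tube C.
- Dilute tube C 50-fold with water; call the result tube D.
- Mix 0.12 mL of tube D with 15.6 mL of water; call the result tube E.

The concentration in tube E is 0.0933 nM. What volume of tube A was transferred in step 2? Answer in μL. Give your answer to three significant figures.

275 μL

Step 1: 4 mL brought to 50 mL → factor 50/4 = 12.5
Step 2: v brought to 4500 μL → factor = 4500 μL/v
Step 3: 12-fold → factor 12
Step 4: 50-fold → factor 50
Step 5: 0.12 mL + 15.6 mL = 15.72 mL total → factor 15.72/0.12 = 131
Product of known-step factors = 9.825 × 10^5
Overall factor = 1.50 mM / (0.0933 nM) = 1.6077 × 10^7
Step-2 factor = 1.6077 × 10^7 / 9.825 × 10^5 = 16.364
v = 4500 μL / 16.364 = 275 μL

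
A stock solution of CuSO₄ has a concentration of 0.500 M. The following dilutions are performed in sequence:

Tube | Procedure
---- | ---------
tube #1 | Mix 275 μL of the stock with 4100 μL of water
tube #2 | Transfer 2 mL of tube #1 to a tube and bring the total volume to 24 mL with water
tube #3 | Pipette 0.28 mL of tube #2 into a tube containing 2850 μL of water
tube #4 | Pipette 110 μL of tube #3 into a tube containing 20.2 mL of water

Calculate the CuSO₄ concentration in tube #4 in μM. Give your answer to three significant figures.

1.27 μM

Step 1: 275 μL + 4100 μL = 4375 μL total → factor 4375/275 = 15.909
Step 2: 2 mL brought to 24 mL → factor 24/2 = 12
Step 3: 0.28 mL + 2850 μL = 3.13 mL total → factor 3.13/0.28 = 11.179
Step 4: 110 μL + 20.2 mL = 20310 μL total → factor 20310/110 = 184.64
Dilution factor through tube #4 = 15.909 × 12 × 11.179 × 184.64 = 3.9403 × 10^5
[tube #4] = 0.500 M / 3.9403 × 10^5 = 1.269 × 10^-6 M = 1.27 μM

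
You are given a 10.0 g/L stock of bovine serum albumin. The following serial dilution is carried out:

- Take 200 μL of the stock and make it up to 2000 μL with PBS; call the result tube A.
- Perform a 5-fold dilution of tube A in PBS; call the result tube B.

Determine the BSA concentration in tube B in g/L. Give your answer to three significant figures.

0.200 g/L

Step 1: 200 μL brought to 2000 μL → factor 2000/200 = 10
Step 2: 5-fold → factor 5
Overall dilution factor = 10 × 5 = 50
Final = 10.0 g/L / 50 = 0.200 g/L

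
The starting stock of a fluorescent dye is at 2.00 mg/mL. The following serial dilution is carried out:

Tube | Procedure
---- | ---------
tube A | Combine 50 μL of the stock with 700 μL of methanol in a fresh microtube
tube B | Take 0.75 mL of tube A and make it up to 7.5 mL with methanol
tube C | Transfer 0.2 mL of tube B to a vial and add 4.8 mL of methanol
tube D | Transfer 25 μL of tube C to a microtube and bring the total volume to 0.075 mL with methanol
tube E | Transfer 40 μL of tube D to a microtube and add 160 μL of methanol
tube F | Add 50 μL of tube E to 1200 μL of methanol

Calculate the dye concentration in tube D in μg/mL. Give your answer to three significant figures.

Step 1: 50 μL + 700 μL = 750 μL total → factor 750/50 = 15
Step 2: 0.75 mL brought to 7.5 mL → factor 7.5/0.75 = 10
Step 3: 0.2 mL + 4.8 mL = 5 mL total → factor 5/0.2 = 25
Step 4: 25 μL brought to 0.075 mL → factor 75/25 = 3
Dilution factor through tube D = 15 × 10 × 25 × 3 = 11250
[tube D] = 2.00 mg/mL / 11250 = 0.0001778 mg/mL = 0.178 μg/mL

0.178 μg/mL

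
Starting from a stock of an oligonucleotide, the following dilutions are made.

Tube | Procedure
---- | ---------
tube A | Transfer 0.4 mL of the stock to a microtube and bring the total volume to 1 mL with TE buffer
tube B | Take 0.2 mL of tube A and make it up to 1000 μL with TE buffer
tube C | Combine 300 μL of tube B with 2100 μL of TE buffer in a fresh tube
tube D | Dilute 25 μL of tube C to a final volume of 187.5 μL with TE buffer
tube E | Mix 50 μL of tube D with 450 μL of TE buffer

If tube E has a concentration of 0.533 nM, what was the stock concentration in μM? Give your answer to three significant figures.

4.00 μM

Step 1: 0.4 mL brought to 1 mL → factor 1/0.4 = 2.5
Step 2: 0.2 mL brought to 1000 μL → factor 1/0.2 = 5
Step 3: 300 μL + 2100 μL = 2400 μL total → factor 2400/300 = 8
Step 4: 25 μL brought to 187.5 μL → factor 187.5/25 = 7.5
Step 5: 50 μL + 450 μL = 500 μL total → factor 500/50 = 10
Overall dilution factor = 2.5 × 5 × 8 × 7.5 × 10 = 7500
Stock = 0.533 nM × 7500 = 3998 nM = 4.00 μM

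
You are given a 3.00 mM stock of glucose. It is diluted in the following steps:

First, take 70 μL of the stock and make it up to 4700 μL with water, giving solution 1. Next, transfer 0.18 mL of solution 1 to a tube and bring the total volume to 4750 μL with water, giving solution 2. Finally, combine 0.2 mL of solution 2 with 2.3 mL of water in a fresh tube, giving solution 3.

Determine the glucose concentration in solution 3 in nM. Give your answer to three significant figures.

135 nM

Step 1: 70 μL brought to 4700 μL → factor 4700/70 = 67.143
Step 2: 0.18 mL brought to 4750 μL → factor 4.75/0.18 = 26.389
Step 3: 0.2 mL + 2.3 mL = 2.5 mL total → factor 2.5/0.2 = 12.5
Overall dilution factor = 67.143 × 26.389 × 12.5 = 22148
Final = 3.00 mM / 22148 = 0.0001355 mM = 135 nM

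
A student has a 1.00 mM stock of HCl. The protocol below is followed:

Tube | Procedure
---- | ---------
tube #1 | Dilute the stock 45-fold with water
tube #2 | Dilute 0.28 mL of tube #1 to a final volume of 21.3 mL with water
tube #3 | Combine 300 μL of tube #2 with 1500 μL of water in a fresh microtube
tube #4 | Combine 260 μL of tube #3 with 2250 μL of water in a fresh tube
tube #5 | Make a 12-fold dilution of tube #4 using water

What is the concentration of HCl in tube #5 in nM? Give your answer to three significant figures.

Step 1: 45-fold → factor 45
Step 2: 0.28 mL brought to 21.3 mL → factor 21.3/0.28 = 76.071
Step 3: 300 μL + 1500 μL = 1800 μL total → factor 1800/300 = 6
Step 4: 260 μL + 2250 μL = 2510 μL total → factor 2510/260 = 9.6538
Step 5: 12-fold → factor 12
Overall dilution factor = 45 × 76.071 × 6 × 9.6538 × 12 = 2.3794 × 10^6
Final = 1.00 mM / 2.3794 × 10^6 = 4.203 × 10^-7 mM = 0.420 nM

0.420 nM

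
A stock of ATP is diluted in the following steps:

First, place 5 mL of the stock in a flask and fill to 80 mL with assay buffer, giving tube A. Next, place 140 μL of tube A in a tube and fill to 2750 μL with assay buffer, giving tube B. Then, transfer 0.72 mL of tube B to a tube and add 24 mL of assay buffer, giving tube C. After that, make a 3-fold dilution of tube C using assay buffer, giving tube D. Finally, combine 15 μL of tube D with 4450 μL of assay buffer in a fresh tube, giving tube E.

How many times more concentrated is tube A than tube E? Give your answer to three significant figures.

6.02 × 10^5

Step 1: 5 mL brought to 80 mL → factor 80/5 = 16
Step 2: 140 μL brought to 2750 μL → factor 2750/140 = 19.643
Step 3: 0.72 mL + 24 mL = 24.72 mL total → factor 24.72/0.72 = 34.333
Step 4: 3-fold → factor 3
Step 5: 15 μL + 4450 μL = 4465 μL total → factor 4465/15 = 297.67
Dilution factor to tube A = 16; to tube E = 9.6359 × 10^6
[tube A]/[tube E] = (factor to tube E)/(factor to tube A) = 9.6359 × 10^6/16 = 6.02 × 10^5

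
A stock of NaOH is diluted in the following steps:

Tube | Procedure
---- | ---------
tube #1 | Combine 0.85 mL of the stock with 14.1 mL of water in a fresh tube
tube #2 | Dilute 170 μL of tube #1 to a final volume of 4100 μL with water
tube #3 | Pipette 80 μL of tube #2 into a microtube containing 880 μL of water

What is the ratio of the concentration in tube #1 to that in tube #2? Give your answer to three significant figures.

24.1

Step 1: 0.85 mL + 14.1 mL = 14.95 mL total → factor 14.95/0.85 = 17.588
Step 2: 170 μL brought to 4100 μL → factor 4100/170 = 24.118
Dilution factor to tube #1 = 17.588; to tube #2 = 424.19
[tube #1]/[tube #2] = (factor to tube #2)/(factor to tube #1) = 424.19/17.588 = 24.1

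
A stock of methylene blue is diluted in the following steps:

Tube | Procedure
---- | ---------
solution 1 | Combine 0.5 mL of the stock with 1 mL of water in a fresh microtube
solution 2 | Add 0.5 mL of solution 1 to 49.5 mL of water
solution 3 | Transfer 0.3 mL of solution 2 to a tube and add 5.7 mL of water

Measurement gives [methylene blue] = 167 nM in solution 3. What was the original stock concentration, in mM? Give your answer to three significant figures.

1.00 mM

Step 1: 0.5 mL + 1 mL = 1.5 mL total → factor 1.5/0.5 = 3
Step 2: 0.5 mL + 49.5 mL = 50 mL total → factor 50/0.5 = 100
Step 3: 0.3 mL + 5.7 mL = 6 mL total → factor 6/0.3 = 20
Overall dilution factor = 3 × 100 × 20 = 6000
Stock = 167 nM × 6000 = 1.002 × 10^6 nM = 1.00 mM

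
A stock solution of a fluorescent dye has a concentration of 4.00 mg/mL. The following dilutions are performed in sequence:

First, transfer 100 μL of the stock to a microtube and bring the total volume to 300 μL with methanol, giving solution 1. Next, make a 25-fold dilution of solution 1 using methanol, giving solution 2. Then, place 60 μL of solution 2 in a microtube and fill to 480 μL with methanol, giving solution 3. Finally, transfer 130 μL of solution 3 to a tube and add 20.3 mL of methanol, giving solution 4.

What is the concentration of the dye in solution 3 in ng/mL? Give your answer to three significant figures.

Step 1: 100 μL brought to 300 μL → factor 300/100 = 3
Step 2: 25-fold → factor 25
Step 3: 60 μL brought to 480 μL → factor 480/60 = 8
Dilution factor through solution 3 = 3 × 25 × 8 = 600
[solution 3] = 4.00 mg/mL / 600 = 0.006667 mg/mL = 6.67 × 10^3 ng/mL

6.67 × 10^3 ng/mL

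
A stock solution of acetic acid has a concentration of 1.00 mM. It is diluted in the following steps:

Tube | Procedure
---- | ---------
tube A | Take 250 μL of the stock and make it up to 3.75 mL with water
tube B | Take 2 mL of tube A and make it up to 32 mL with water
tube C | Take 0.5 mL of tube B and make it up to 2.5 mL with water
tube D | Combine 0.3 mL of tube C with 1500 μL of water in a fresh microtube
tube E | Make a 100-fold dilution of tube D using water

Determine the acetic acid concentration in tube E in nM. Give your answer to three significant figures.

Step 1: 250 μL brought to 3.75 mL → factor 3750/250 = 15
Step 2: 2 mL brought to 32 mL → factor 32/2 = 16
Step 3: 0.5 mL brought to 2.5 mL → factor 2.5/0.5 = 5
Step 4: 0.3 mL + 1500 μL = 1.8 mL total → factor 1.8/0.3 = 6
Step 5: 100-fold → factor 100
Overall dilution factor = 15 × 16 × 5 × 6 × 100 = 7.2 × 10^5
Final = 1.00 mM / 7.2 × 10^5 = 1.389 × 10^-6 mM = 1.39 nM

1.39 nM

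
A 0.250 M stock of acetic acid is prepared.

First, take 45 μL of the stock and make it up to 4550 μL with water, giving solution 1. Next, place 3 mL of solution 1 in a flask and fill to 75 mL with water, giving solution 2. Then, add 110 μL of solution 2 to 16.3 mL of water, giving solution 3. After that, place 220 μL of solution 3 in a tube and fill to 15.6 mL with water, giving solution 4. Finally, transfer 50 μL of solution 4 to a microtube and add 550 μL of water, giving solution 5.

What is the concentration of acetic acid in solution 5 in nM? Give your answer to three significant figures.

Step 1: 45 μL brought to 4550 μL → factor 4550/45 = 101.11
Step 2: 3 mL brought to 75 mL → factor 75/3 = 25
Step 3: 110 μL + 16.3 mL = 16410 μL total → factor 16410/110 = 149.18
Step 4: 220 μL brought to 15.6 mL → factor 15600/220 = 70.909
Step 5: 50 μL + 550 μL = 600 μL total → factor 600/50 = 12
Overall dilution factor = 101.11 × 25 × 149.18 × 70.909 × 12 = 3.2088 × 10^8
Final = 0.250 M / 3.2088 × 10^8 = 7.791 × 10^-10 M = 0.779 nM

0.779 nM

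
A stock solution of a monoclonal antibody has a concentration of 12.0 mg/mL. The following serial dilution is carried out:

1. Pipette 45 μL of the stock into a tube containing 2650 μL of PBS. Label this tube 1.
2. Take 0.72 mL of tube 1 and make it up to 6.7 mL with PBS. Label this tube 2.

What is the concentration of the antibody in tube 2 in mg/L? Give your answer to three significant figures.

Step 1: 45 μL + 2650 μL = 2695 μL total → factor 2695/45 = 59.889
Step 2: 0.72 mL brought to 6.7 mL → factor 6.7/0.72 = 9.3056
Overall dilution factor = 59.889 × 9.3056 = 557.3
Final = 12.0 mg/mL / 557.3 = 0.02153 mg/mL = 21.5 mg/L

21.5 mg/L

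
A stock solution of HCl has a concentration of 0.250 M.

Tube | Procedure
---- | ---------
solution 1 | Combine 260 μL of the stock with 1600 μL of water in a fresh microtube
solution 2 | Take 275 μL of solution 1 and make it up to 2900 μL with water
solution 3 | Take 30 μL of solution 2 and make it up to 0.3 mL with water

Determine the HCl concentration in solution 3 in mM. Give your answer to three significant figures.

0.331 mM

Step 1: 260 μL + 1600 μL = 1860 μL total → factor 1860/260 = 7.1538
Step 2: 275 μL brought to 2900 μL → factor 2900/275 = 10.545
Step 3: 30 μL brought to 0.3 mL → factor 300/30 = 10
Overall dilution factor = 7.1538 × 10.545 × 10 = 754.41
Final = 0.250 M / 754.41 = 0.0003314 M = 0.331 mM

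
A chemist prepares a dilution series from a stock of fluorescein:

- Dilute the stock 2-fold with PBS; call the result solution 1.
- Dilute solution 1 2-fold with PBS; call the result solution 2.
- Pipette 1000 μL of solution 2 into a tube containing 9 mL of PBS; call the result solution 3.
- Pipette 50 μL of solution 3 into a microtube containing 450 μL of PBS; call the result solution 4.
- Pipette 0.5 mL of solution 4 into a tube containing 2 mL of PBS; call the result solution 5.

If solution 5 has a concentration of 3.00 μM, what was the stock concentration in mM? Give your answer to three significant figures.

Step 1: 2-fold → factor 2
Step 2: 2-fold → factor 2
Step 3: 1000 μL + 9 mL = 10000 μL total → factor 10000/1000 = 10
Step 4: 50 μL + 450 μL = 500 μL total → factor 500/50 = 10
Step 5: 0.5 mL + 2 mL = 2.5 mL total → factor 2.5/0.5 = 5
Overall dilution factor = 2 × 2 × 10 × 10 × 5 = 2000
Stock = 3.00 μM × 2000 = 6000 μM = 6.00 mM

6.00 mM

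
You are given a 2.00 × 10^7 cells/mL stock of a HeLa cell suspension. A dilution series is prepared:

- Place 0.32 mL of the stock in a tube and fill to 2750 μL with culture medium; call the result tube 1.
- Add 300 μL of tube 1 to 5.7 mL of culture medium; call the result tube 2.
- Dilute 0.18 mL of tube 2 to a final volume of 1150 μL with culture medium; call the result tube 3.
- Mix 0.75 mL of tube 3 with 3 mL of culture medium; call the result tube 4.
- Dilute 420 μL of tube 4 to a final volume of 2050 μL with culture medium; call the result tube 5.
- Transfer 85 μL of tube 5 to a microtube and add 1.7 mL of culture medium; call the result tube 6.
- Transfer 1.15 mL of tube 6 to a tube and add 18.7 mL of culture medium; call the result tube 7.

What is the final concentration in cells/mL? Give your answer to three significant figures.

2.06 cells/mL

Step 1: 0.32 mL brought to 2750 μL → factor 2.75/0.32 = 8.5938
Step 2: 300 μL + 5.7 mL = 6000 μL total → factor 6000/300 = 20
Step 3: 0.18 mL brought to 1150 μL → factor 1.15/0.18 = 6.3889
Step 4: 0.75 mL + 3 mL = 3.75 mL total → factor 3.75/0.75 = 5
Step 5: 420 μL brought to 2050 μL → factor 2050/420 = 4.881
Step 6: 85 μL + 1.7 mL = 1785 μL total → factor 1785/85 = 21
Step 7: 1.15 mL + 18.7 mL = 19.85 mL total → factor 19.85/1.15 = 17.261
Overall dilution factor = 8.5938 × 20 × 6.3889 × 5 × 4.881 × 21 × 17.261 = 9.7139 × 10^6
Final = 2.00 × 10^7 cells/mL / 9.7139 × 10^6 = 2.06 cells/mL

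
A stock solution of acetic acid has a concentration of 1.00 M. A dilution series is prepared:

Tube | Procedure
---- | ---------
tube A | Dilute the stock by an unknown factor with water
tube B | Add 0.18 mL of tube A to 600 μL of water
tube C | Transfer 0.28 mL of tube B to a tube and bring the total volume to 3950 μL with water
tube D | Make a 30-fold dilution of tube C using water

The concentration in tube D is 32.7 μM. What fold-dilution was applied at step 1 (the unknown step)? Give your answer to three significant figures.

Step 1: unknown factor x
Step 2: 0.18 mL + 600 μL = 0.78 mL total → factor 0.78/0.18 = 4.3333
Step 3: 0.28 mL brought to 3950 μL → factor 3.95/0.28 = 14.107
Step 4: 30-fold → factor 30
Product of known-step factors = 1833.9
Overall factor = 1.00 M / (32.7 μM) = 30581
x = 30581 / 1833.9 = 16.7

16.7-fold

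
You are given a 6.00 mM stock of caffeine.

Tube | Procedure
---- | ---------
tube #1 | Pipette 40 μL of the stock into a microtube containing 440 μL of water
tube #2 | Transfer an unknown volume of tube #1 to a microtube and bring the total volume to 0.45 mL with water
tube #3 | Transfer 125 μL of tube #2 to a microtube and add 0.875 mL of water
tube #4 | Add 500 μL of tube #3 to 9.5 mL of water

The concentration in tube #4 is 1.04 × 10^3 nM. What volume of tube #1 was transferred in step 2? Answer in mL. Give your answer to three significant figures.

0.150 mL

Step 1: 40 μL + 440 μL = 480 μL total → factor 480/40 = 12
Step 2: v brought to 0.45 mL → factor = 0.45 mL/v
Step 3: 125 μL + 0.875 mL = 1000 μL total → factor 1000/125 = 8
Step 4: 500 μL + 9.5 mL = 10000 μL total → factor 10000/500 = 20
Product of known-step factors = 1920
Overall factor = 6.00 mM / (1.04 × 10^3 nM) = 5769.2
Step-2 factor = 5769.2 / 1920 = 3.0048
v = 0.45 mL / 3.0048 = 0.150 mL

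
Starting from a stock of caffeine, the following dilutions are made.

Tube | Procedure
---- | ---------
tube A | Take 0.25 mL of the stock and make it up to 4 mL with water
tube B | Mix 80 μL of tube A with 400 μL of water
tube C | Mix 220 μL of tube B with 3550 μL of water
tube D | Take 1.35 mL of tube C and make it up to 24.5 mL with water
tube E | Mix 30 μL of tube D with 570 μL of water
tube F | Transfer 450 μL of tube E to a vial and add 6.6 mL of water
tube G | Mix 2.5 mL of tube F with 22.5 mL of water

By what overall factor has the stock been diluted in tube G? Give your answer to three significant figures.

9.35 × 10^7

Step 1: 0.25 mL brought to 4 mL → factor 4/0.25 = 16
Step 2: 80 μL + 400 μL = 480 μL total → factor 480/80 = 6
Step 3: 220 μL + 3550 μL = 3770 μL total → factor 3770/220 = 17.136
Step 4: 1.35 mL brought to 24.5 mL → factor 24.5/1.35 = 18.148
Step 5: 30 μL + 570 μL = 600 μL total → factor 600/30 = 20
Step 6: 450 μL + 6.6 mL = 7050 μL total → factor 7050/450 = 15.667
Step 7: 2.5 mL + 22.5 mL = 25 mL total → factor 25/2.5 = 10
Overall dilution factor = 16 × 6 × 17.136 × 18.148 × 20 × 15.667 × 10 = 9.3547 × 10^7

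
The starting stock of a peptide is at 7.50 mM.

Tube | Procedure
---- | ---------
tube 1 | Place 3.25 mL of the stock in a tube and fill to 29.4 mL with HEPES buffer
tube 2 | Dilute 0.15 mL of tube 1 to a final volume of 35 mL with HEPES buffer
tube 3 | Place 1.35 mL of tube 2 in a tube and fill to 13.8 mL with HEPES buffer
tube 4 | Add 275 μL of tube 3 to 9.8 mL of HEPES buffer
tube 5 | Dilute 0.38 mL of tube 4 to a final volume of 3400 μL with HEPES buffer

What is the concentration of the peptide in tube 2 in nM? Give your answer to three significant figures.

Step 1: 3.25 mL brought to 29.4 mL → factor 29.4/3.25 = 9.0462
Step 2: 0.15 mL brought to 35 mL → factor 35/0.15 = 233.33
Dilution factor through tube 2 = 9.0462 × 233.33 = 2110.8
[tube 2] = 7.50 mM / 2110.8 = 0.003553 mM = 3.55 × 10^3 nM

3.55 × 10^3 nM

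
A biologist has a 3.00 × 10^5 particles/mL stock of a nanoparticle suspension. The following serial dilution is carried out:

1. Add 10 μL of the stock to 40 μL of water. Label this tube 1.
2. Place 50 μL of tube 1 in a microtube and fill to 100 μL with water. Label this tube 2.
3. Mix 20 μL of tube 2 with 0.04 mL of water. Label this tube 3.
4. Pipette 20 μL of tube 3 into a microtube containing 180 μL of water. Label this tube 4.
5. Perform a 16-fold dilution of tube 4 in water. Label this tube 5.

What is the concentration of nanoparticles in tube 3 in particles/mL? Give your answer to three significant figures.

1.00 × 10^4 particles/mL

Step 1: 10 μL + 40 μL = 50 μL total → factor 50/10 = 5
Step 2: 50 μL brought to 100 μL → factor 100/50 = 2
Step 3: 20 μL + 0.04 mL = 60 μL total → factor 60/20 = 3
Dilution factor through tube 3 = 5 × 2 × 3 = 30
[tube 3] = 3.00 × 10^5 particles/mL / 30 = 1.00 × 10^4 particles/mL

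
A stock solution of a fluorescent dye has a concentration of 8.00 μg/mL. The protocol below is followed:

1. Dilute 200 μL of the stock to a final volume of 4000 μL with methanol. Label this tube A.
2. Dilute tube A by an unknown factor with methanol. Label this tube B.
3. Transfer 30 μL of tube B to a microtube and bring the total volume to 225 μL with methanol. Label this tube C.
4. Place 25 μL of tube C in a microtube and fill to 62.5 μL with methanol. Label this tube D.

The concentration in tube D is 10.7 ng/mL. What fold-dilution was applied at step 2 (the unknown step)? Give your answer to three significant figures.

Step 1: 200 μL brought to 4000 μL → factor 4000/200 = 20
Step 2: unknown factor x
Step 3: 30 μL brought to 225 μL → factor 225/30 = 7.5
Step 4: 25 μL brought to 62.5 μL → factor 62.5/25 = 2.5
Product of known-step factors = 375
Overall factor = 8.00 μg/mL / (10.7 ng/mL) = 747.66
x = 747.66 / 375 = 1.99

1.99-fold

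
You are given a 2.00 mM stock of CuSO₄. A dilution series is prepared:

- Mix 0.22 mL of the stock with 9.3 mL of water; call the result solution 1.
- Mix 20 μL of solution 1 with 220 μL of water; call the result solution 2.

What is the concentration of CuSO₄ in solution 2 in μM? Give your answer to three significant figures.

3.85 μM

Step 1: 0.22 mL + 9.3 mL = 9.52 mL total → factor 9.52/0.22 = 43.273
Step 2: 20 μL + 220 μL = 240 μL total → factor 240/20 = 12
Overall dilution factor = 43.273 × 12 = 519.27
Final = 2.00 mM / 519.27 = 0.003852 mM = 3.85 μM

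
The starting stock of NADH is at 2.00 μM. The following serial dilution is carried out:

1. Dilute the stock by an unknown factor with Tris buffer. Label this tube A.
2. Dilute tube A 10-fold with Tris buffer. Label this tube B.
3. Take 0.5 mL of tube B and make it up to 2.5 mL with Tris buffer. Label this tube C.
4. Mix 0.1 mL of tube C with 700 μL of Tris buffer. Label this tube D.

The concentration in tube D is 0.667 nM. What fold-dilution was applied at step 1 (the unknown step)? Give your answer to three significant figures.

7.50-fold

Step 1: unknown factor x
Step 2: 10-fold → factor 10
Step 3: 0.5 mL brought to 2.5 mL → factor 2.5/0.5 = 5
Step 4: 0.1 mL + 700 μL = 0.8 mL total → factor 0.8/0.1 = 8
Product of known-step factors = 400
Overall factor = 2.00 μM / (0.667 nM) = 2998.5
x = 2998.5 / 400 = 7.50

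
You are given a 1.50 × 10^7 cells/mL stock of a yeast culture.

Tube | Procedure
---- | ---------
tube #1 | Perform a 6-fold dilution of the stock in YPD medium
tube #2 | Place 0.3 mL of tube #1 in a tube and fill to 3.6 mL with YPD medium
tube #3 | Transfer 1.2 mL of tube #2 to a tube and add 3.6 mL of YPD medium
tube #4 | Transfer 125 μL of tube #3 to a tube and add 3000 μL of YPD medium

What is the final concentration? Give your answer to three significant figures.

2.08 × 10^3 cells/mL

Step 1: 6-fold → factor 6
Step 2: 0.3 mL brought to 3.6 mL → factor 3.6/0.3 = 12
Step 3: 1.2 mL + 3.6 mL = 4.8 mL total → factor 4.8/1.2 = 4
Step 4: 125 μL + 3000 μL = 3125 μL total → factor 3125/125 = 25
Overall dilution factor = 6 × 12 × 4 × 25 = 7200
Final = 1.50 × 10^7 cells/mL / 7200 = 2.08 × 10^3 cells/mL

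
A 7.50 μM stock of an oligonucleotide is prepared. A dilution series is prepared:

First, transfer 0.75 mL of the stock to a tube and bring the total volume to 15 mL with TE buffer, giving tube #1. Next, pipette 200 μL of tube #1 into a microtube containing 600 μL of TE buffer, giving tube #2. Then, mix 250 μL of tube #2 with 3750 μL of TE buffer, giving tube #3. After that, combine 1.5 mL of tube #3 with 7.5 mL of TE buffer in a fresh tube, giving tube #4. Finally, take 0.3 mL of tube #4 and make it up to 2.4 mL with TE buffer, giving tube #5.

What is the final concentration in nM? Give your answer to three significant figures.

Step 1: 0.75 mL brought to 15 mL → factor 15/0.75 = 20
Step 2: 200 μL + 600 μL = 800 μL total → factor 800/200 = 4
Step 3: 250 μL + 3750 μL = 4000 μL total → factor 4000/250 = 16
Step 4: 1.5 mL + 7.5 mL = 9 mL total → factor 9/1.5 = 6
Step 5: 0.3 mL brought to 2.4 mL → factor 2.4/0.3 = 8
Overall dilution factor = 20 × 4 × 16 × 6 × 8 = 61440
Final = 7.50 μM / 61440 = 0.0001221 μM = 0.122 nM

0.122 nM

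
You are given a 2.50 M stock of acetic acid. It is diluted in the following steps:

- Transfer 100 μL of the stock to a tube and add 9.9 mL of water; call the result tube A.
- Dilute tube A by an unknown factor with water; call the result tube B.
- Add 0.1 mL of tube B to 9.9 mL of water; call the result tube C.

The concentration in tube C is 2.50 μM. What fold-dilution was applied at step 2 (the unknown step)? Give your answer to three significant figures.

100-fold

Step 1: 100 μL + 9.9 mL = 10000 μL total → factor 10000/100 = 100
Step 2: unknown factor x
Step 3: 0.1 mL + 9.9 mL = 10 mL total → factor 10/0.1 = 100
Product of known-step factors = 10000
Overall factor = 2.50 M / (2.50 μM) = 1 × 10^6
x = 1 × 10^6 / 10000 = 100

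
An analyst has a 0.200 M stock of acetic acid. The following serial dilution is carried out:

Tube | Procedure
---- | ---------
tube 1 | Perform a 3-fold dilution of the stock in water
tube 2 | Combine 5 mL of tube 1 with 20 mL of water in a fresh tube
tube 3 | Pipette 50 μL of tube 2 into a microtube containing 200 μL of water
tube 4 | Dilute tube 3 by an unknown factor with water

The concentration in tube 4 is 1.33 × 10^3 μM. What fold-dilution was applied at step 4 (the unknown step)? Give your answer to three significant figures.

2.01-fold

Step 1: 3-fold → factor 3
Step 2: 5 mL + 20 mL = 25 mL total → factor 25/5 = 5
Step 3: 50 μL + 200 μL = 250 μL total → factor 250/50 = 5
Step 4: unknown factor x
Product of known-step factors = 75
Overall factor = 0.200 M / (1.33 × 10^3 μM) = 150.38
x = 150.38 / 75 = 2.01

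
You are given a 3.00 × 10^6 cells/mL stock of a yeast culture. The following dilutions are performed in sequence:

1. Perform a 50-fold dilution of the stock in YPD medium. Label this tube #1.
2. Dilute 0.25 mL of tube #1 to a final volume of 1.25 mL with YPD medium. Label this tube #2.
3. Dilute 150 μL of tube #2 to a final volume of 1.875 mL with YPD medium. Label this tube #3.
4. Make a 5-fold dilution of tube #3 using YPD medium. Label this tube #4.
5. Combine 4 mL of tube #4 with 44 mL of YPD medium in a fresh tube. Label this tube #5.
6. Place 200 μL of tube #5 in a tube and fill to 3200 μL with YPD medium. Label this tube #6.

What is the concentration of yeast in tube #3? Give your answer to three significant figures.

Step 1: 50-fold → factor 50
Step 2: 0.25 mL brought to 1.25 mL → factor 1.25/0.25 = 5
Step 3: 150 μL brought to 1.875 mL → factor 1875/150 = 12.5
Dilution factor through tube #3 = 50 × 5 × 12.5 = 3125
[tube #3] = 3.00 × 10^6 cells/mL / 3125 = 960 cells/mL

960 cells/mL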